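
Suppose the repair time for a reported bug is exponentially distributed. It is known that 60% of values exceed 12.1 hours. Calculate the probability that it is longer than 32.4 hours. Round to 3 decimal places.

0.255

e^(−λ·12.1) = 0.60 ⇒ λ = −ln(0.60)/12.1 = 0.042217.
P(X > 32.4) = e^(−0.042217·32.4) = e^(−1.3678) ≈ 0.255.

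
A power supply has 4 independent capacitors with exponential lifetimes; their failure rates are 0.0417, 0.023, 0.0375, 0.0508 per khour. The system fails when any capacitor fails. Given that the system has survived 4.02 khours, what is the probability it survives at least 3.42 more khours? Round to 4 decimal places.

Time to first failure ~ Exp(Σλ) with Σλ = 0.153.
By memorylessness, P(T > 4.02+3.42 | T > 4.02) = P(T > 3.42) = e^(−0.153·3.42) ≈ 0.5926.

0.5926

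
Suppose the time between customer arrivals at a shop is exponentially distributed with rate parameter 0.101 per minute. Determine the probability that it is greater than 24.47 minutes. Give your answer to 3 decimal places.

0.084

P(X > 24.47) = e^(−λ·24.47) = e^(−2.4715) ≈ 0.084.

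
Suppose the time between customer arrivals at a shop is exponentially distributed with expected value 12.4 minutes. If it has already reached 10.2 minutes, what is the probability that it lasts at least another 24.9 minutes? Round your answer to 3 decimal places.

0.134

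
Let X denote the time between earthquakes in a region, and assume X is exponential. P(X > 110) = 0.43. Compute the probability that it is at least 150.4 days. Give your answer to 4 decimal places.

0.3154

e^(−λ·110) = 0.43 ⇒ λ = −ln(0.43)/110 = 0.00767246.
P(X > 150.4) = e^(−0.00767246·150.4) = e^(−1.1539) ≈ 0.3154.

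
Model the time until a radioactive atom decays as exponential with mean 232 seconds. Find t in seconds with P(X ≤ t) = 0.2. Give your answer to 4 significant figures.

The rate is λ = 1/232 = 0.00431034 per second.
Set 1 − e^(−λt) = 0.2, so t = −ln(0.8)/λ = 0.22314/0.00431034 ≈ 51.7693 seconds.

51.77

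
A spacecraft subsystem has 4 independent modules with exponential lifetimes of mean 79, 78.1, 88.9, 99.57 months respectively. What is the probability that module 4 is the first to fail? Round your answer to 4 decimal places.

Rates: λ_i = 1/mean_i → 0.0126582, 0.0128041, 0.0112486, 0.0100432; Σλ = 0.0467541.
P(module 4 first) = λ_4/Σλ = 0.0100432/0.0467541 ≈ 0.2148.

0.2148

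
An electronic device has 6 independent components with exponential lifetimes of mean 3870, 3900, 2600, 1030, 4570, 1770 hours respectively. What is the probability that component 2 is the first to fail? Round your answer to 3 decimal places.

0.097

Rates: λ_i = 1/mean_i → 0.000258398, 0.00025641, 0.000384615, 0.000970874, 0.000218818, 0.000564972; Σλ = 0.00265409.
P(component 2 first) = λ_2/Σλ = 0.00025641/0.00265409 ≈ 0.097.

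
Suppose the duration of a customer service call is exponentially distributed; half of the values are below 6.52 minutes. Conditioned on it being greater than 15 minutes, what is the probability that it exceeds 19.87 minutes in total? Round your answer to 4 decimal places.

For an exponential, median = ln(2)/λ, so λ = ln 2 / 6.52 = 0.106311 per minute.
P(X > s+t | X > s) = e^(−λ(s+t))/e^(−λs) = e^(−λt), independent of s = 15.
P(X > 4.87) = e^(−0.51773) ≈ 0.5959.

0.5959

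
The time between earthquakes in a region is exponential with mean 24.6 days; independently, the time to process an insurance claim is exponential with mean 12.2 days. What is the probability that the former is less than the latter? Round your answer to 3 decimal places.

0.332

λ_1 = 1/24.6 = 0.0406504, λ_2 = 1/12.2 = 0.0819672.
For independent exponentials, P(the former < the latter) = λ_1/(λ_1+λ_2) = 0.0406504/0.122618 ≈ 0.332.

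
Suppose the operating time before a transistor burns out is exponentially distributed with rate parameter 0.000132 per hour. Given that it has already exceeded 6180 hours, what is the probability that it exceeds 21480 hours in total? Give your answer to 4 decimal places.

0.1327

By the memoryless property, P(X > 6180+15300 | X > 6180) = P(X > 15300).
P(X > 15300) = e^(−2.0196) ≈ 0.1327.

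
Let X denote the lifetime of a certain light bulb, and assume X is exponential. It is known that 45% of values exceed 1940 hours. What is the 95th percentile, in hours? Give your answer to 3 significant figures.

7280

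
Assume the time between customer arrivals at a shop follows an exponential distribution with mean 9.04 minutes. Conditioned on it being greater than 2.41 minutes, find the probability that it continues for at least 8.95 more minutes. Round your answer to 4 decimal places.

The rate is λ = 1/9.04 = 0.110619 per minute.
By the memoryless property, P(X > 2.41+8.95 | X > 2.41) = P(X > 8.95).
P(X > 8.95) = e^(−0.99004) ≈ 0.3716.

0.3716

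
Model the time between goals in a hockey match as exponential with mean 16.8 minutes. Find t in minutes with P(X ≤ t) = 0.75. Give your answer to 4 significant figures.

23.29

The rate is λ = 1/16.8 = 0.0595238 per minute.
Set 1 − e^(−λt) = 0.75, so t = −ln(0.25)/λ = 1.3863/0.0595238 ≈ 23.2897 minutes.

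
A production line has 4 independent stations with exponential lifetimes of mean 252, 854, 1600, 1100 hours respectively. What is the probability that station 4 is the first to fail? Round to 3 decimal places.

0.136

Rates: λ_i = 1/mean_i → 0.00396825, 0.00117096, 0.000625, 0.000909091; Σλ = 0.00667331.
P(station 4 first) = λ_4/Σλ = 0.000909091/0.00667331 ≈ 0.136.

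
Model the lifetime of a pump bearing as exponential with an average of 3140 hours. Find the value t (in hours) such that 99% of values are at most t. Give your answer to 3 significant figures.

14500

The rate is λ = 1/3140 = 0.000318471 per hour.
Set 1 − e^(−λt) = 0.99, so t = −ln(0.01)/λ = 4.6052/0.000318471 ≈ 14460.2 hours.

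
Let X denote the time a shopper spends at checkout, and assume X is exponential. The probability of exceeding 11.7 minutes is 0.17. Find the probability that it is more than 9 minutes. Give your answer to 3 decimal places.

0.256

e^(−λ·11.7) = 0.17 ⇒ λ = −ln(0.17)/11.7 = 0.151449.
P(X > 9) = e^(−0.151449·9) = e^(−1.363) ≈ 0.256.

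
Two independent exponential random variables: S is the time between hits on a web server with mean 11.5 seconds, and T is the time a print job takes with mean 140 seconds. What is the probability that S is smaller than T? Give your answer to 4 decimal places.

λ_1 = 1/11.5 = 0.0869565, λ_2 = 1/140 = 0.00714286.
For independent exponentials, P(S < T) = λ_1/(λ_1+λ_2) = 0.0869565/0.0940994 ≈ 0.9241.

0.9241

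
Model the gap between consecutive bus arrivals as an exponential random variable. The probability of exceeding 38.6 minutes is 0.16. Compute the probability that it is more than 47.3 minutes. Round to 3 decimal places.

0.106

e^(−λ·38.6) = 0.16 ⇒ λ = −ln(0.16)/38.6 = 0.0474762.
P(X > 47.3) = e^(−0.0474762·47.3) = e^(−2.2456) ≈ 0.106.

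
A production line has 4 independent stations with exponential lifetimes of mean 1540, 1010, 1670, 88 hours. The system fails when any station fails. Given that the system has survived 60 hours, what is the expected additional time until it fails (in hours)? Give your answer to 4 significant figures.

73.52

First-failure rate Σλ = 1/1540 + 1/1010 + 1/1670 + 1/88 = 0.0136019.
By memorylessness the expected residual is 1/Σλ = 73.5192 hours, regardless of the 60 already elapsed.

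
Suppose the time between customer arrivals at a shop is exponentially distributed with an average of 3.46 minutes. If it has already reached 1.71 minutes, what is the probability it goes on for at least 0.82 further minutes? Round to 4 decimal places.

The rate is λ = 1/3.46 = 0.289017 per minute.
By the memoryless property, P(X > 1.71+0.82 | X > 1.71) = P(X > 0.82).
P(X > 0.82) = e^(−0.23699) ≈ 0.7890.

0.7890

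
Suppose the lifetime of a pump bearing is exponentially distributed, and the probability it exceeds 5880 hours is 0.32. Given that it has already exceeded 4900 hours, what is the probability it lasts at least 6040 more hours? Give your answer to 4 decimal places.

0.3102

From e^(−λ·5880) = 0.32, λ = −ln(0.32)/5880 = 0.000193781.
Memoryless: P(X > 4900+6040 | X > 4900) = P(X > 6040) = e^(−0.000193781·6040) ≈ 0.3102.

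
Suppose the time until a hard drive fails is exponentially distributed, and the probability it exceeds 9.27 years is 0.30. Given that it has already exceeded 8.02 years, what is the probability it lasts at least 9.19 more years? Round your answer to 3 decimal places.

0.303

From e^(−λ·9.27) = 0.30, λ = −ln(0.30)/9.27 = 0.129878.
Memoryless: P(X > 8.02+9.19 | X > 8.02) = P(X > 9.19) = e^(−0.129878·9.19) ≈ 0.303.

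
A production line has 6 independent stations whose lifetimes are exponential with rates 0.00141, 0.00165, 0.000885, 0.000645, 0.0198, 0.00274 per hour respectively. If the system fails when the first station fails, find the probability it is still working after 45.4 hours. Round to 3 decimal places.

0.292

The time to first failure is exponential with rate Σλ = 0.00141 + 0.00165 + 0.000885 + 0.000645 + 0.0198 + 0.00274 = 0.02713.
P(min > 45.4) = e^(−0.02713·45.4) = e^(−1.2317) ≈ 0.292.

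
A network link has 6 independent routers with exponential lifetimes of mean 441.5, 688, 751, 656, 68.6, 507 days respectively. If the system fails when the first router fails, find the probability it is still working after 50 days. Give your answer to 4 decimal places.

The first failure time is exponential with rate Σλ_i = 1/441.5 + 1/688 + 1/751 + 1/656 + 1/68.6 + 1/507 = 0.0231241 per day.
P(min > 50) = e^(−0.0231241·50) = e^(−1.1562) ≈ 0.3147.

0.3147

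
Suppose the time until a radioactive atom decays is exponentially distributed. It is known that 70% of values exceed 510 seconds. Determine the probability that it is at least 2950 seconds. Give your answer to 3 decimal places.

e^(−λ·510) = 0.70 ⇒ λ = −ln(0.70)/510 = 0.000699363.
P(X > 2950) = e^(−0.000699363·2950) = e^(−2.0631) ≈ 0.127.

0.127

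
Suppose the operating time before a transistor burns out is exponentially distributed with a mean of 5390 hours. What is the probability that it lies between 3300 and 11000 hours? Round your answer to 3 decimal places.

The rate is λ = 1/5390 = 0.000185529 per hour.
P(3300 < X < 11000) = e^(−λ·3300) − e^(−λ·11000) = 0.54213 − 0.12992 ≈ 0.412.

0.412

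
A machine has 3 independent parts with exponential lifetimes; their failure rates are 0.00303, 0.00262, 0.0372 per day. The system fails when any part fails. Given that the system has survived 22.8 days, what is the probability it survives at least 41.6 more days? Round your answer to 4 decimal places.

0.1682

Time to first failure ~ Exp(Σλ) with Σλ = 0.04285.
By memorylessness, P(T > 22.8+41.6 | T > 22.8) = P(T > 41.6) = e^(−0.04285·41.6) ≈ 0.1682.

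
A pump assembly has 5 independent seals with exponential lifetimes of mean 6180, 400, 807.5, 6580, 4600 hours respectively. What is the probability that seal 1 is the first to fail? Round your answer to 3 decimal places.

0.038

Rates: λ_i = 1/mean_i → 0.000161812, 0.0025, 0.00123839, 0.000151976, 0.000217391; Σλ = 0.00426957.
P(seal 1 first) = λ_1/Σλ = 0.000161812/0.00426957 ≈ 0.038.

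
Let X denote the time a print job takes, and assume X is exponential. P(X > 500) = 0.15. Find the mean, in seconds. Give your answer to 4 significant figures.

263.6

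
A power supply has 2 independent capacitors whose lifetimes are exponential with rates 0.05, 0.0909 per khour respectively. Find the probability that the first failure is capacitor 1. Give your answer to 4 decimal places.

The time to first failure is exponential with rate Σλ = 0.05 + 0.0909 = 0.1409.
P(capacitor 1 first) = λ_1/Σλ = 0.05/0.1409 ≈ 0.3549.

0.3549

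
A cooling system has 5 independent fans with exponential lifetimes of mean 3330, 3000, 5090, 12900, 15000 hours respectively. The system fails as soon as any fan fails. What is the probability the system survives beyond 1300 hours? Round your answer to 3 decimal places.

The first failure time is exponential with rate Σλ_i = 1/3330 + 1/3000 + 1/5090 + 1/12900 + 1/15000 = 0.000974283 per hour.
P(min > 1300) = e^(−0.000974283·1300) = e^(−1.2666) ≈ 0.282.

0.282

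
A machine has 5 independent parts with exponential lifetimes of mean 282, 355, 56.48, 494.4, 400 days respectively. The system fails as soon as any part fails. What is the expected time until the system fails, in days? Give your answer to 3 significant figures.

35.0

The first failure time is exponential with rate Σλ_i = 1/282 + 1/355 + 1/56.48 + 1/494.4 + 1/400 = 0.028591 per day.
E[min] = 1/Σλ = 1/0.028591 = 34.976 days.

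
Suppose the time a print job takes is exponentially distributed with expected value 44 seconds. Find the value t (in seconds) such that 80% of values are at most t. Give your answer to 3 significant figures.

70.8

The rate is λ = 1/44 = 0.0227273 per second.
Set 1 − e^(−λt) = 0.8, so t = −ln(0.2)/λ = 1.6094/0.0227273 ≈ 70.8153 seconds.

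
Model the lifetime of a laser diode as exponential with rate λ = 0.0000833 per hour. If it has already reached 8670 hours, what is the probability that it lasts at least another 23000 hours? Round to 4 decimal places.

0.1472

By the memoryless property, P(X > 8670+23000 | X > 8670) = P(X > 23000).
P(X > 23000) = e^(−1.9159) ≈ 0.1472.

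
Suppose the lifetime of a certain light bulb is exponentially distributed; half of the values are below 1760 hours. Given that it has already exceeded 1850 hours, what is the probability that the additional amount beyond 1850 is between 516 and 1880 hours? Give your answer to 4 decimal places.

0.3392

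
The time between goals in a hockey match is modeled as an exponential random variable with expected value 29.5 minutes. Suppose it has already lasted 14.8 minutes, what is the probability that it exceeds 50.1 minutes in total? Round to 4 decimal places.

0.3022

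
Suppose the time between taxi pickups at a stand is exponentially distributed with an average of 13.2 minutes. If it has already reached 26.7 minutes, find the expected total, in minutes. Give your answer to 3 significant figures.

The rate is λ = 1/13.2 = 0.0757576 per minute.
By memorylessness, E[X | X > 26.7] = 26.7 + 1/λ = 26.7 + 13.2 = 39.9 minutes.

39.9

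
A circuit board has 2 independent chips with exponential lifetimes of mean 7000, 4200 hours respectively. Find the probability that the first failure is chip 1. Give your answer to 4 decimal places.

0.3750

Rates: λ_i = 1/mean_i → 0.000142857, 0.000238095; Σλ = 0.000380952.
P(chip 1 first) = λ_1/Σλ = 0.000142857/0.000380952 ≈ 0.3750.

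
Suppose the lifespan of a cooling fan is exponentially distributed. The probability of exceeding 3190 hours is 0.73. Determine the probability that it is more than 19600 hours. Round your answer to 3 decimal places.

e^(−λ·3190) = 0.73 ⇒ λ = −ln(0.73)/3190 = 0.0000986554.
P(X > 19600) = e^(−0.0000986554·19600) = e^(−1.9336) ≈ 0.145.

0.145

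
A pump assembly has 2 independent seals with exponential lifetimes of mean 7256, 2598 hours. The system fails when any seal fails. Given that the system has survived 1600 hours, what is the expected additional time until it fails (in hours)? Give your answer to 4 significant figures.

First-failure rate Σλ = 1/7256 + 1/2598 = 0.000522728.
By memorylessness the expected residual is 1/Σλ = 1913.04 hours, regardless of the 1600 already elapsed.

1913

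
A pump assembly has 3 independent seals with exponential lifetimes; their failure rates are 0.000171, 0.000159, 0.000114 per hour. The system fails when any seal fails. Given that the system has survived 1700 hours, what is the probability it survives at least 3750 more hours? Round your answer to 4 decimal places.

Time to first failure ~ Exp(Σλ) with Σλ = 0.000444.
By memorylessness, P(T > 1700+3750 | T > 1700) = P(T > 3750) = e^(−0.000444·3750) ≈ 0.1892.

0.1892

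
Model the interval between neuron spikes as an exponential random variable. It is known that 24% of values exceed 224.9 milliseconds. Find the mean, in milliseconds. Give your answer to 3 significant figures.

e^(−λ·224.9) = 0.24 ⇒ λ = −ln(0.24)/224.9 = 0.00634556.
Mean = 1/λ = 157.591 milliseconds.

158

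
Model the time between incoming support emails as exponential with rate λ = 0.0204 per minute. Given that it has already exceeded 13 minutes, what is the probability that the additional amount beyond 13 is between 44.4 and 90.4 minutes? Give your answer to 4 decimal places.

Memoryless: the residual past 13 is again Exp(λ).
P(44.4 < residual < 90.4) = e^(−λ·44.4) − e^(−λ·90.4) = 0.40423 − 0.15816 ≈ 0.2461.

0.2461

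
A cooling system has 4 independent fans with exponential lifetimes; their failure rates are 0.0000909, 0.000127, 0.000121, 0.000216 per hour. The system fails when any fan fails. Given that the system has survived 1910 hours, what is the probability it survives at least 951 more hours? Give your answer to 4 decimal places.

0.5900

Time to first failure ~ Exp(Σλ) with Σλ = 0.0005549.
By memorylessness, P(T > 1910+951 | T > 1910) = P(T > 951) = e^(−0.0005549·951) ≈ 0.5900.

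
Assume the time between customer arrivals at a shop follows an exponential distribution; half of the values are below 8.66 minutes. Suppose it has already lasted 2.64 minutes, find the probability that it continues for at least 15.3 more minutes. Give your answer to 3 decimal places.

For an exponential, median = ln(2)/λ, so λ = ln 2 / 8.66 = 0.0800401 per minute.
P(X > s+t | X > s) = e^(−λ(s+t))/e^(−λs) = e^(−λt), independent of s = 2.64.
P(X > 15.3) = e^(−1.2246) ≈ 0.294.

0.294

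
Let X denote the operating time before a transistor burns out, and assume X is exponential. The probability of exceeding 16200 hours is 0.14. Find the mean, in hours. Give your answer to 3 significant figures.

8240

e^(−λ·16200) = 0.14 ⇒ λ = −ln(0.14)/16200 = 0.000121365.
Mean = 1/λ = 8239.61 hours.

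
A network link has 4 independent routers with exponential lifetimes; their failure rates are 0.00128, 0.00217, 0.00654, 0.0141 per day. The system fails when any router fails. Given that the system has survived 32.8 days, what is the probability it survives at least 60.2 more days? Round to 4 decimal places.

Time to first failure ~ Exp(Σλ) with Σλ = 0.02409.
By memorylessness, P(T > 32.8+60.2 | T > 32.8) = P(T > 60.2) = e^(−0.02409·60.2) ≈ 0.2345.

0.2345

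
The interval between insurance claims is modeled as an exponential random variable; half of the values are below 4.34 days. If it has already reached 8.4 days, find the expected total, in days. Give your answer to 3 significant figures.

14.7

For an exponential, median = ln(2)/λ, so λ = ln 2 / 4.34 = 0.159711 per day.
By memorylessness, E[X | X > 8.4] = 8.4 + 1/λ = 8.4 + 6.2613 = 14.6613 days.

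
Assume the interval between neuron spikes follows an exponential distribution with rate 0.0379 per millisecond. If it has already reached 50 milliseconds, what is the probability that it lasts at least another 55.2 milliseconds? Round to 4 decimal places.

The exponential is memoryless, so the remaining time is again Exp(λ): the condition X > 50 is irrelevant.
P(X > 55.2) = e^(−2.0921) ≈ 0.1234.

0.1234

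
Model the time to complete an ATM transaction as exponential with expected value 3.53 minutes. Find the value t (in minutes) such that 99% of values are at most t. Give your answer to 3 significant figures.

16.3

The rate is λ = 1/3.53 = 0.283286 per minute.
Set 1 − e^(−λt) = 0.99, so t = −ln(0.01)/λ = 4.6052/0.283286 ≈ 16.2563 minutes.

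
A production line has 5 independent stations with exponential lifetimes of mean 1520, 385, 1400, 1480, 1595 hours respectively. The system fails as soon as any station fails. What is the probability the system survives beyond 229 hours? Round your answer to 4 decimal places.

0.2990

The first failure time is exponential with rate Σλ_i = 1/1520 + 1/385 + 1/1400 + 1/1480 + 1/1595 = 0.00527222 per hour.
P(min > 229) = e^(−0.00527222·229) = e^(−1.2073) ≈ 0.2990.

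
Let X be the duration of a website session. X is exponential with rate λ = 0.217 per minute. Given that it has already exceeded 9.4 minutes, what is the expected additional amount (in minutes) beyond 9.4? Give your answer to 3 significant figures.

By memorylessness, the remaining amount past any threshold is again Exp(λ) with mean 1/λ = 4.60829 minutes.

4.61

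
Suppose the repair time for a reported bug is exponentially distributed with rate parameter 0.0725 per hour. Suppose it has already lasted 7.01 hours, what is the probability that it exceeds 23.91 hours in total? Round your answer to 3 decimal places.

By the memoryless property, P(X > 7.01+16.9 | X > 7.01) = P(X > 16.9).
P(X > 16.9) = e^(−1.2252) ≈ 0.294.

0.294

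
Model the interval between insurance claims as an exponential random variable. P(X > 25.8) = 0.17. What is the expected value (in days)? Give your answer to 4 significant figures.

e^(−λ·25.8) = 0.17 ⇒ λ = −ln(0.17)/25.8 = 0.0686805.
Mean = 1/λ = 14.5602 days.

14.56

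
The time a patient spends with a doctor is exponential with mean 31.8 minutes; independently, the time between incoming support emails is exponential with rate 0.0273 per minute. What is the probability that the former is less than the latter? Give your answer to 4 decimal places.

0.5353

λ_1 = 1/31.8 = 0.0314465, λ_2 = 0.0273.
For independent exponentials, P(the former < the latter) = λ_1/(λ_1+λ_2) = 0.0314465/0.0587465 ≈ 0.5353.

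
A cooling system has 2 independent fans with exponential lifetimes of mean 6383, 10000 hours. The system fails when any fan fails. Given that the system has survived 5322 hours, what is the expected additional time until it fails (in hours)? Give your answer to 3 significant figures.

First-failure rate Σλ = 1/6383 + 1/10000 = 0.000256666.
By memorylessness the expected residual is 1/Σλ = 3896.11 hours, regardless of the 5322 already elapsed.

3900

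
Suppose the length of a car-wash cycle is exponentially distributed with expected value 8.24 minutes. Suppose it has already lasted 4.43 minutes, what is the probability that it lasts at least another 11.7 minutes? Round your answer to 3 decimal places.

0.242

The rate is λ = 1/8.24 = 0.121359 per minute.
By the memoryless property, P(X > 4.43+11.7 | X > 4.43) = P(X > 11.7).
P(X > 11.7) = e^(−1.4199) ≈ 0.242.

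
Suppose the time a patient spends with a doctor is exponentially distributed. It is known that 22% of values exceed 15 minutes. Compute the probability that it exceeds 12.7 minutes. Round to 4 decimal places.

0.2775

e^(−λ·15) = 0.22 ⇒ λ = −ln(0.22)/15 = 0.100942.
P(X > 12.7) = e^(−0.100942·12.7) = e^(−1.282) ≈ 0.2775.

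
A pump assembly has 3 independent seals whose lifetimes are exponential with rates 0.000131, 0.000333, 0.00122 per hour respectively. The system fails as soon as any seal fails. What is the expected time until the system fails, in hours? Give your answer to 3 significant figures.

594

The time to first failure is exponential with rate Σλ = 0.000131 + 0.000333 + 0.00122 = 0.001684.
E[min] = 1/Σλ = 1/0.001684 = 593.824 hours.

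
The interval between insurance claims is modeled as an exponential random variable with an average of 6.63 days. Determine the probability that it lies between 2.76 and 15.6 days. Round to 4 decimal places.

0.5644

The rate is λ = 1/6.63 = 0.15083 per day.
P(2.76 < X < 15.6) = e^(−λ·2.76) − e^(−λ·15.6) = 0.65949 − 0.09509 ≈ 0.5644.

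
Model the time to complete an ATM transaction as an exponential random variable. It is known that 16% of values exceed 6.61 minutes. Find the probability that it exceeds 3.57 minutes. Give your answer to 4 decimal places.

0.3717

e^(−λ·6.61) = 0.16 ⇒ λ = −ln(0.16)/6.61 = 0.277244.
P(X > 3.57) = e^(−0.277244·3.57) = e^(−0.98976) ≈ 0.3717.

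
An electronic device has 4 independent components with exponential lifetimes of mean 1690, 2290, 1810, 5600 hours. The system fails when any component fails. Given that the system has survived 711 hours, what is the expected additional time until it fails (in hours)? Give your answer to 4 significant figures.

568.4

First-failure rate Σλ = 1/1690 + 1/2290 + 1/1810 + 1/5600 = 0.00175945.
By memorylessness the expected residual is 1/Σλ = 568.358 hours, regardless of the 711 already elapsed.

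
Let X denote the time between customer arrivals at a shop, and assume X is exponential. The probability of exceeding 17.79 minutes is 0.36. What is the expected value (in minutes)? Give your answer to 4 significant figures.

17.41

e^(−λ·17.79) = 0.36 ⇒ λ = −ln(0.36)/17.79 = 0.0574284.
Mean = 1/λ = 17.413 minutes.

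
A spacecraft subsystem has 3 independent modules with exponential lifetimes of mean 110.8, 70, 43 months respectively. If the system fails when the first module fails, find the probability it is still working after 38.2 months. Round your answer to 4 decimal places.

The first failure time is exponential with rate Σλ_i = 1/110.8 + 1/70 + 1/43 = 0.0465668 per month.
P(min > 38.2) = e^(−0.0465668·38.2) = e^(−1.7789) ≈ 0.1688.

0.1688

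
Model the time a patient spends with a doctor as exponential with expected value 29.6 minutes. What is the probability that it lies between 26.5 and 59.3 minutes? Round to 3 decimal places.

The rate is λ = 1/29.6 = 0.0337838 per minute.
P(26.5 < X < 59.3) = e^(−λ·26.5) − e^(−λ·59.3) = 0.40850 − 0.13488 ≈ 0.274.

0.274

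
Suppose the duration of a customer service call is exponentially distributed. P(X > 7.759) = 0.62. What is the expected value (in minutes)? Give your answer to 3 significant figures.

16.2

e^(−λ·7.759) = 0.62 ⇒ λ = −ln(0.62)/7.759 = 0.0616105.
Mean = 1/λ = 16.231 minutes.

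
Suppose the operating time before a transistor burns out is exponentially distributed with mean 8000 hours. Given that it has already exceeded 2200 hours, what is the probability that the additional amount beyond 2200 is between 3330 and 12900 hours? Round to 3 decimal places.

0.460

The rate is λ = 1/8000 = 0.000125 per hour.
Memoryless: the residual past 2200 is again Exp(λ).
P(3330 < residual < 12900) = e^(−λ·3330) − e^(−λ·12900) = 0.65952 − 0.19939 ≈ 0.460.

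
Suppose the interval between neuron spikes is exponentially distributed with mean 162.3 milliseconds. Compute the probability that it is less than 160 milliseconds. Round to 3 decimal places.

0.627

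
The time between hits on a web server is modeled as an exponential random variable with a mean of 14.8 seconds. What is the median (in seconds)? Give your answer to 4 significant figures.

10.26

The rate is λ = 1/14.8 = 0.0675676 per second.
Set 1 − e^(−λt) = 0.5, so t = −ln(0.5)/λ = 0.69315/0.0675676 ≈ 10.2586 seconds.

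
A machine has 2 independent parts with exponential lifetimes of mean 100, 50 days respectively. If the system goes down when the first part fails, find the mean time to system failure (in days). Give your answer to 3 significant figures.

The first failure time is exponential with rate Σλ_i = 1/100 + 1/50 = 0.03 per day.
E[min] = 1/Σλ = 1/0.03 = 33.3333 days.

33.3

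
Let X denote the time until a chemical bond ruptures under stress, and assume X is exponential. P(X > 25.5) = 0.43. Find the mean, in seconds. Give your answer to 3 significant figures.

e^(−λ·25.5) = 0.43 ⇒ λ = −ln(0.43)/25.5 = 0.0330969.
Mean = 1/λ = 30.2143 seconds.

30.2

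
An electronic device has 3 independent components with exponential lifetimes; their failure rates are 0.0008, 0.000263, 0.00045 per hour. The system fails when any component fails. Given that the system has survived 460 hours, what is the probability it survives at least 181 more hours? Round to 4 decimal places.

0.7604

Time to first failure ~ Exp(Σλ) with Σλ = 0.001513.
By memorylessness, P(T > 460+181 | T > 460) = P(T > 181) = e^(−0.001513·181) ≈ 0.7604.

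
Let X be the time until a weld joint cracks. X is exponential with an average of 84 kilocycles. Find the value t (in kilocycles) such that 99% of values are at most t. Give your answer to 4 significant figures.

386.8

The rate is λ = 1/84 = 0.0119048 per kilocycle.
Set 1 − e^(−λt) = 0.99, so t = −ln(0.01)/λ = 4.6052/0.0119048 ≈ 386.834 kilocycles.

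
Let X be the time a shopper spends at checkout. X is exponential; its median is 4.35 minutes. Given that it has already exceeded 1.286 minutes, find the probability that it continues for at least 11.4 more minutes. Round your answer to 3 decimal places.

For an exponential, median = ln(2)/λ, so λ = ln 2 / 4.35 = 0.159344 per minute.
P(X > s+t | X > s) = e^(−λ(s+t))/e^(−λs) = e^(−λt), independent of s = 1.286.
P(X > 11.4) = e^(−1.8165) ≈ 0.163.

0.163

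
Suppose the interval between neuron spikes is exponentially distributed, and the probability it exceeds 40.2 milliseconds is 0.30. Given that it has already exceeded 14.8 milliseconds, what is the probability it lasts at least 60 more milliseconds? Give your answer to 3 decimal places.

0.166

From e^(−λ·40.2) = 0.30, λ = −ln(0.30)/40.2 = 0.0299496.
Memoryless: P(X > 14.8+60 | X > 14.8) = P(X > 60) = e^(−0.0299496·60) ≈ 0.166.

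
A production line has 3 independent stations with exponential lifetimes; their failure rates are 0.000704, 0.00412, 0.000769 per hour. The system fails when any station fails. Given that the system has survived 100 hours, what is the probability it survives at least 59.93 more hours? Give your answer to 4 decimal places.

0.7152

Time to first failure ~ Exp(Σλ) with Σλ = 0.005593.
By memorylessness, P(T > 100+59.93 | T > 100) = P(T > 59.93) = e^(−0.005593·59.93) ≈ 0.7152.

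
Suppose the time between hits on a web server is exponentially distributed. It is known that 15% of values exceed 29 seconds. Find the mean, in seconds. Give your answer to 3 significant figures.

15.3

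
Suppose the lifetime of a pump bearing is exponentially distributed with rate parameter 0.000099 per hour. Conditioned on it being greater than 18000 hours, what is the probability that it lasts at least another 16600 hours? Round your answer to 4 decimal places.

P(X > s+t | X > s) = e^(−λ(s+t))/e^(−λs) = e^(−λt), independent of s = 18000.
P(X > 16600) = e^(−1.6434) ≈ 0.1933.

0.1933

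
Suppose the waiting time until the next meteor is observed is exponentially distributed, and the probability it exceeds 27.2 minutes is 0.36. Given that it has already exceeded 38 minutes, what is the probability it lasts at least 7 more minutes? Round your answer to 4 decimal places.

0.7688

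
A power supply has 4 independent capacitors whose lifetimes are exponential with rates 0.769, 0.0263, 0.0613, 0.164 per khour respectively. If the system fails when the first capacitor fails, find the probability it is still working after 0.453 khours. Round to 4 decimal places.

0.6298

The time to first failure is exponential with rate Σλ = 0.769 + 0.0263 + 0.0613 + 0.164 = 1.0206.
P(min > 0.453) = e^(−1.0206·0.453) = e^(−0.46233) ≈ 0.6298.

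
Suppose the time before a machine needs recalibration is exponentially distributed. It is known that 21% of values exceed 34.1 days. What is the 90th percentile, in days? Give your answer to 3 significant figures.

50.3

e^(−λ·34.1) = 0.21 ⇒ λ = −ln(0.21)/34.1 = 0.0457668.
90th percentile: 1 − e^(−λt) = 0.9, t = −ln(0.1)/λ = 50.3113 days.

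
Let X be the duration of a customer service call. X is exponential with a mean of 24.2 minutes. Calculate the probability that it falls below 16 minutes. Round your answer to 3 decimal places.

The rate is λ = 1/24.2 = 0.0413223 per minute.
P(X ≤ 16) = 1 − e^(−λ·16) = 1 − e^(−0.66116) ≈ 0.484.

0.484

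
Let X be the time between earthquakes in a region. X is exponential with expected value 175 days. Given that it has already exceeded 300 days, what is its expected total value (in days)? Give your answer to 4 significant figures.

The rate is λ = 1/175 = 0.00571429 per day.
By memorylessness, E[X | X > 300] = 300 + 1/λ = 300 + 175 = 475 days.

475.0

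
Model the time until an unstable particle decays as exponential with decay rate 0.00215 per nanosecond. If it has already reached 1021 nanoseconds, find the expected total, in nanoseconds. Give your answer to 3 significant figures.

By memorylessness, E[X | X > 1021] = 1021 + 1/λ = 1021 + 465.116 = 1486.12 nanoseconds.

1490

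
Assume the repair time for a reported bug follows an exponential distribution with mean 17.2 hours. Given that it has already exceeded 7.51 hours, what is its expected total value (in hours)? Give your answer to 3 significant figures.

24.7

The rate is λ = 1/17.2 = 0.0581395 per hour.
By memorylessness, E[X | X > 7.51] = 7.51 + 1/λ = 7.51 + 17.2 = 24.71 hours.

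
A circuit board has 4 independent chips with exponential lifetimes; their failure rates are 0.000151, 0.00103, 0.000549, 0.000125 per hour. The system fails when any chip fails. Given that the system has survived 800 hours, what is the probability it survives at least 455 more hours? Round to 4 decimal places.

Time to first failure ~ Exp(Σλ) with Σλ = 0.001855.
By memorylessness, P(T > 800+455 | T > 800) = P(T > 455) = e^(−0.001855·455) ≈ 0.4300.

0.4300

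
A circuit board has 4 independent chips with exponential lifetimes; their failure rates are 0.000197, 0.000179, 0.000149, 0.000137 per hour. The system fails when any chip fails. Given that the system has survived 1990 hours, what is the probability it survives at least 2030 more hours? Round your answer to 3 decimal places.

Time to first failure ~ Exp(Σλ) with Σλ = 0.000662.
By memorylessness, P(T > 1990+2030 | T > 1990) = P(T > 2030) = e^(−0.000662·2030) ≈ 0.261.

0.261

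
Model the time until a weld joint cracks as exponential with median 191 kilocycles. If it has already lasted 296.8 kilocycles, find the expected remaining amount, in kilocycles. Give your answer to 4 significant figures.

For an exponential, median = ln(2)/λ, so λ = ln 2 / 191 = 0.00362904 per kilocycle.
By memorylessness, the remaining amount past any threshold is again Exp(λ) with mean 1/λ = 275.555 kilocycles.

275.6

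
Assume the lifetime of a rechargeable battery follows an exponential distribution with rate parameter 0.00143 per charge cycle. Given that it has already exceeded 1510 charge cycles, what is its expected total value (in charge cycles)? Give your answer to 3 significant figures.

By memorylessness, E[X | X > 1510] = 1510 + 1/λ = 1510 + 699.301 = 2209.3 charge cycles.

2210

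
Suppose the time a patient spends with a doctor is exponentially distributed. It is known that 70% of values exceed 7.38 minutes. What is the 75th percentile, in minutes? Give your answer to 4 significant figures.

e^(−λ·7.38) = 0.70 ⇒ λ = −ln(0.70)/7.38 = 0.0483299.
75th percentile: 1 − e^(−λt) = 0.75, t = −ln(0.25)/λ = 28.684 minutes.

28.68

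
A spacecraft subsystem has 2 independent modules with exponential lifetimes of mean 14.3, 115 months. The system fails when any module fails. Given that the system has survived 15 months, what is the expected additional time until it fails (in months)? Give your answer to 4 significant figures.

12.72

First-failure rate Σλ = 1/14.3 + 1/115 = 0.0786257.
By memorylessness the expected residual is 1/Σλ = 12.7185 months, regardless of the 15 already elapsed.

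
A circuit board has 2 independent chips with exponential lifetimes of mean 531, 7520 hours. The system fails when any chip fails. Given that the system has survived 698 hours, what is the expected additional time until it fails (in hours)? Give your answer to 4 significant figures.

First-failure rate Σλ = 1/531 + 1/7520 = 0.00201622.
By memorylessness the expected residual is 1/Σλ = 495.978 hours, regardless of the 698 already elapsed.

496.0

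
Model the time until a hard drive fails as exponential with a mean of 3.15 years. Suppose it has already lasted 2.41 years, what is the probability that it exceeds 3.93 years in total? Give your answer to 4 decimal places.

0.6172

The rate is λ = 1/3.15 = 0.31746 per year.
The exponential is memoryless, so the remaining time is again Exp(λ): the condition X > 2.41 is irrelevant.
P(X > 1.52) = e^(−0.48254) ≈ 0.6172.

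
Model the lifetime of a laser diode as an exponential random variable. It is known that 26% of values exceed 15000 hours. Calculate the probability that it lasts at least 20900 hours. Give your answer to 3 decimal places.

e^(−λ·15000) = 0.26 ⇒ λ = −ln(0.26)/15000 = 0.0000898049.
P(X > 20900) = e^(−0.0000898049·20900) = e^(−1.8769) ≈ 0.153.

0.153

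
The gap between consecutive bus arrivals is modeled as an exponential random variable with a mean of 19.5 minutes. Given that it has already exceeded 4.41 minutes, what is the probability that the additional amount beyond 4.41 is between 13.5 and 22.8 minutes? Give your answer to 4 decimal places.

The rate is λ = 1/19.5 = 0.0512821 per minute.
Memoryless: the residual past 4.41 is again Exp(λ).
P(13.5 < residual < 22.8) = e^(−λ·13.5) − e^(−λ·22.8) = 0.50042 − 0.31061 ≈ 0.1898.

0.1898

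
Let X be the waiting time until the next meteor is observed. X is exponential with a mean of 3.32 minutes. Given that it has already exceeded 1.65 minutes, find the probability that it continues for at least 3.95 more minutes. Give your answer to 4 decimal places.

0.3043

The rate is λ = 1/3.32 = 0.301205 per minute.
By the memoryless property, P(X > 1.65+3.95 | X > 1.65) = P(X > 3.95).
P(X > 3.95) = e^(−1.1898) ≈ 0.3043.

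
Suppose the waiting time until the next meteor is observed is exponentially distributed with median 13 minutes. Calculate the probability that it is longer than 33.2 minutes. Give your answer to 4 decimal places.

For an exponential, median = ln(2)/λ, so λ = ln 2 / 13 = 0.053319 per minute.
P(X > 33.2) = e^(−λ·33.2) = e^(−1.7702) ≈ 0.1703.

0.1703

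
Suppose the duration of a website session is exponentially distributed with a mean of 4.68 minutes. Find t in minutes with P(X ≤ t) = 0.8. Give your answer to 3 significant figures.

The rate is λ = 1/4.68 = 0.213675 per minute.
Set 1 − e^(−λt) = 0.8, so t = −ln(0.2)/λ = 1.6094/0.213675 ≈ 7.53217 minutes.

7.53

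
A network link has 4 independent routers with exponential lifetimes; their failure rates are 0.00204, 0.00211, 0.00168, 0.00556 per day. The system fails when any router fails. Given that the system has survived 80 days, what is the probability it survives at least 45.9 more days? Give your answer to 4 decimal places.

0.5929

Time to first failure ~ Exp(Σλ) with Σλ = 0.01139.
By memorylessness, P(T > 80+45.9 | T > 80) = P(T > 45.9) = e^(−0.01139·45.9) ≈ 0.5929.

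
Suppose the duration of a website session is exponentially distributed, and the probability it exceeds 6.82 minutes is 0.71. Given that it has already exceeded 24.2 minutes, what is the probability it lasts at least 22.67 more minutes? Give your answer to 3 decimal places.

From e^(−λ·6.82) = 0.71, λ = −ln(0.71)/6.82 = 0.0502185.
Memoryless: P(X > 24.2+22.67 | X > 24.2) = P(X > 22.67) = e^(−0.0502185·22.67) ≈ 0.320.

0.320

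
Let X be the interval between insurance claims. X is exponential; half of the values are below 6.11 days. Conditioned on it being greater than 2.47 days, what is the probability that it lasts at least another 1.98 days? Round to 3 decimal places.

For an exponential, median = ln(2)/λ, so λ = ln 2 / 6.11 = 0.113445 per day.
P(X > s+t | X > s) = e^(−λ(s+t))/e^(−λs) = e^(−λt), independent of s = 2.47.
P(X > 1.98) = e^(−0.22462) ≈ 0.799.

0.799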